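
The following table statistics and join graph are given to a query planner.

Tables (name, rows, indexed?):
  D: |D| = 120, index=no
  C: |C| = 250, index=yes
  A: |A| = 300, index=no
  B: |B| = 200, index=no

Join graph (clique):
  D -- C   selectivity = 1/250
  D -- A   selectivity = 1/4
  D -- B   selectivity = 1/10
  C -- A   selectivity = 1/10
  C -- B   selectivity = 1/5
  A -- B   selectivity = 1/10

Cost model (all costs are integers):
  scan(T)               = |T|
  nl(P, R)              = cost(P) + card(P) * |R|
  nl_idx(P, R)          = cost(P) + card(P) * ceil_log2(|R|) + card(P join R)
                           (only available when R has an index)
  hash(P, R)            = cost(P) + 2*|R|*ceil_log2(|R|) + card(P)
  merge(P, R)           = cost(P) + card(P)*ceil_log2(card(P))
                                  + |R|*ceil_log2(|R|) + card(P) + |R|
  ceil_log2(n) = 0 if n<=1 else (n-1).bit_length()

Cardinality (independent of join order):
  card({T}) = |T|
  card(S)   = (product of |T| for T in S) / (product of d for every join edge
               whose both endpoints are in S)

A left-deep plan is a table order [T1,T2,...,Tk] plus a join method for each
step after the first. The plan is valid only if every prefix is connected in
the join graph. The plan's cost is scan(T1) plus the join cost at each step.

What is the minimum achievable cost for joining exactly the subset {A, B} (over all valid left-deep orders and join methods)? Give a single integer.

Selinger DP over subsets of {A,B}:
  {A}: scan cost=300, card=300
  {B}: scan cost=200, card=200
  {AB}: card=6000; try (B,hash)→3800, (A,merge)→5000, (B,merge)→5100, (A,hash)→5800, (A,nl)→60200, (B,nl)→60300; best=3800 via (B,hash)

3800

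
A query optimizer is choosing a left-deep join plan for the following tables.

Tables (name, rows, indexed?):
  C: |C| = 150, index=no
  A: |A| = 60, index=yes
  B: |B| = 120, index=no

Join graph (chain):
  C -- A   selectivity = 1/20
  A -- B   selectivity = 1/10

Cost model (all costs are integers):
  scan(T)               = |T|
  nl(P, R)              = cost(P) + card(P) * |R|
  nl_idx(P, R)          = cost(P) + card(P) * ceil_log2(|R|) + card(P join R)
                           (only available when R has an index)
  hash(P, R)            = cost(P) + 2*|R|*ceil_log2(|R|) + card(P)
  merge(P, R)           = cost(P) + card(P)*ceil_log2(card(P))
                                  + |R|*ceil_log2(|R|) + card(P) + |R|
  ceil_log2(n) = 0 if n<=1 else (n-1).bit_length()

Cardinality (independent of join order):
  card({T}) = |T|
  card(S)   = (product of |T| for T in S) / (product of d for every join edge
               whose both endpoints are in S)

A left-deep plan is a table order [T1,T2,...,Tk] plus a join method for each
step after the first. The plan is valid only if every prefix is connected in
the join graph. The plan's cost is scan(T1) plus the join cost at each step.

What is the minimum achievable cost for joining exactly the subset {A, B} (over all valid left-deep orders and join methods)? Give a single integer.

Selinger DP over subsets of {A,B}:
  {A}: scan cost=60, card=60
  {B}: scan cost=120, card=120
  {AB}: card=720; try (A,hash)→960, (B,merge)→1440, (A,merge)→1500, (A,nl_idx)→1560, (B,hash)→1800, (B,nl)→7260 …(+1); best=960 via (A,hash)

960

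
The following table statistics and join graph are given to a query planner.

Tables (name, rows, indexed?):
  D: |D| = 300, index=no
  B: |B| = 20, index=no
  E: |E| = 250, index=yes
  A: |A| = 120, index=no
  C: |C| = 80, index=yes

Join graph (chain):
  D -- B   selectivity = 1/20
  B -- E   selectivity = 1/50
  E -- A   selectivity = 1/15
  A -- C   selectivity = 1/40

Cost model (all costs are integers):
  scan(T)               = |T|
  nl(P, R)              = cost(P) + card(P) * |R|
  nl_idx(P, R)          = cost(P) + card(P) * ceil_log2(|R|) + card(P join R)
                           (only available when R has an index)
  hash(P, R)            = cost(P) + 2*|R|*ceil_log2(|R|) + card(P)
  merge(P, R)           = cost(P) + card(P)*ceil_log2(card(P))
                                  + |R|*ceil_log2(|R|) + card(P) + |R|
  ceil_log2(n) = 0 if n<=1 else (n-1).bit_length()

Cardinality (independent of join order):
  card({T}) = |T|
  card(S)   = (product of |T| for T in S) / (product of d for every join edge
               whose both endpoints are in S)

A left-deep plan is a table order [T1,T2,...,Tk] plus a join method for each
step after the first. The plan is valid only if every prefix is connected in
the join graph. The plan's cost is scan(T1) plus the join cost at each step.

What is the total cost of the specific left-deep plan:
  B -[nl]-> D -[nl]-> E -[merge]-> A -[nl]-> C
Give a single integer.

1059980

step 1: scan B: cost=20, card=20
step 2: join D via nl
    card(P join D) = 20*300/(20) = 300
    cost = 20 + 20*300 = 6020
step 3: join E via nl
    card(P join E) = 300*250/(50) = 1500
    cost = 6020 + 300*250 = 81020
step 4: join A via merge
    card(P join A) = 1500*120/(15) = 12000
    cost = 81020 + 1500*11 + 120*7 + 1500 + 120 = 99980
step 5: join C via nl
    card(P join C) = 12000*80/(40) = 24000
    cost = 99980 + 12000*80 = 1059980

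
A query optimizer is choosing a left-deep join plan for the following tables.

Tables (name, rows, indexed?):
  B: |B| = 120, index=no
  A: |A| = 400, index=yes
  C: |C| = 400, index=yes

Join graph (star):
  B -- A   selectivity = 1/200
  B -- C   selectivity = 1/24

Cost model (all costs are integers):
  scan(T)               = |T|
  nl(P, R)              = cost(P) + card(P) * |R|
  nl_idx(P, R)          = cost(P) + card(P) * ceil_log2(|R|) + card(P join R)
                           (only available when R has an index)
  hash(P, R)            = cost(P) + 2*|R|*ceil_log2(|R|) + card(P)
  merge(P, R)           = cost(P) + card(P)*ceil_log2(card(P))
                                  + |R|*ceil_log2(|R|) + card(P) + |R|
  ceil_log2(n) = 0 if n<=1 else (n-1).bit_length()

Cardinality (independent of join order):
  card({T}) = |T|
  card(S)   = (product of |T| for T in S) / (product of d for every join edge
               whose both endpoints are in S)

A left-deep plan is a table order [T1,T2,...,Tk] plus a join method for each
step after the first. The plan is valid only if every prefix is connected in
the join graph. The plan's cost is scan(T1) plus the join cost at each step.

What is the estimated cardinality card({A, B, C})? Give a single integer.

Tables in S: A(400), B(120), C(400)
Edges inside S: B-A(d=200), B-C(d=24)
numerator = 400 * 120 * 400 = 19200000
denominator = 200 * 24 = 4800
card(S) = 19200000 / 4800 = 4000

4000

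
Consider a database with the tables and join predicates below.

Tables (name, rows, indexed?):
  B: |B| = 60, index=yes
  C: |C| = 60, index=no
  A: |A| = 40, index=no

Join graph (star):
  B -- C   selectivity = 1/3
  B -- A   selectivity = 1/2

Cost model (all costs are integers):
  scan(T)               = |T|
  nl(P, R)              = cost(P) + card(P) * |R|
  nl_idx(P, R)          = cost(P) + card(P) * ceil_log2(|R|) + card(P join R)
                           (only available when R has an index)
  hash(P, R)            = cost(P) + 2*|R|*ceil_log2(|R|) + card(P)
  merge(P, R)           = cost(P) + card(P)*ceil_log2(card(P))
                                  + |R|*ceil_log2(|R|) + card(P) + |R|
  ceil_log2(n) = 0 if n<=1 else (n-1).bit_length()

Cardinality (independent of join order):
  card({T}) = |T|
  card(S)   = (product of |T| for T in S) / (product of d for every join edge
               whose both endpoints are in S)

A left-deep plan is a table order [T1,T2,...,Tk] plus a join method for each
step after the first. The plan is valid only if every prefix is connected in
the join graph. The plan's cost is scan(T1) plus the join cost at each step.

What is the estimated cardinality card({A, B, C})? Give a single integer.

24000

Tables in S: A(40), B(60), C(60)
Edges inside S: B-C(d=3), B-A(d=2)
numerator = 40 * 60 * 60 = 144000
denominator = 3 * 2 = 6
card(S) = 144000 / 6 = 24000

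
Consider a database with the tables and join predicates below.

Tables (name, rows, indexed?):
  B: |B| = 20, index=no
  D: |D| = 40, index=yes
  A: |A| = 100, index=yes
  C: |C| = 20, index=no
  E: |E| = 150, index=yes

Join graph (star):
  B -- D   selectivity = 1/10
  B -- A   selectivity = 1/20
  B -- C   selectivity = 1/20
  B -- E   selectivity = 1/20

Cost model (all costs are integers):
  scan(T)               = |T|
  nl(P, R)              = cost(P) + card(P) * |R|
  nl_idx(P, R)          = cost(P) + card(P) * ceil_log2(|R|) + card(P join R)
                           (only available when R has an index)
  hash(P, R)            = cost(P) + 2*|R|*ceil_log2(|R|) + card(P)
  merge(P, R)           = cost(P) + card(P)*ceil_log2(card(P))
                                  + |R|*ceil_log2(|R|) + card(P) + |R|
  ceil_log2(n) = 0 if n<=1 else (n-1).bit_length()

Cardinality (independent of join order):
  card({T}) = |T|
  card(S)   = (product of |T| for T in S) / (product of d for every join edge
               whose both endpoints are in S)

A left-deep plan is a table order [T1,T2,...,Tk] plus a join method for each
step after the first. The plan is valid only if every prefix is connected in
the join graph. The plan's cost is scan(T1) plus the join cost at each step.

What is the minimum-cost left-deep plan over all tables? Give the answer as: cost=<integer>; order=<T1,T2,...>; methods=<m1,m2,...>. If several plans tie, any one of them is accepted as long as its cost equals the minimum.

cost=3180; order=B,C,E,D,A; methods=hash,nl_idx,hash,hash

Selinger DP (subsets sized 1..n):
  {B}: scan cost=20, card=20
  {D}: scan cost=40, card=40
  {A}: scan cost=100, card=100
  {C}: scan cost=20, card=20
  {E}: scan cost=150, card=150
  {BD}: card=80; try (D,nl_idx)→220, (B,hash)→280, (D,merge)→420, (B,merge)→440, (D,hash)→520, (D,nl)→820 …(+1); best=220 via (D,nl_idx)
  {AB}: card=100; try (A,nl_idx)→260, (B,hash)→400, (A,merge)→940, (B,merge)→1020, (A,hash)→1440, (A,nl)→2020 …(+1); best=260 via (A,nl_idx)
  {BC}: card=20; try (C,hash)→240, (B,hash)→240, (C,merge)→260, (B,merge)→260, (C,nl)→420, (B,nl)→420; best=240 via (C,hash)
  {BE}: card=150; try (E,nl_idx)→330, (B,hash)→500, (E,merge)→1490, (B,merge)→1620, (E,hash)→2440, (E,nl)→3020 …(+1); best=330 via (E,nl_idx)
  {ABD}: card=400; try (D,hash)→840, (A,nl_idx)→1180, (D,nl_idx)→1260, (D,merge)→1340, (A,merge)→1660, (A,hash)→1700 …(+2); best=840 via (D,hash)
  {BCD}: card=80; try (D,nl_idx)→440, (C,hash)→500, (D,merge)→640, (D,hash)→740, (C,merge)→980, (D,nl)→1040 …(+1); best=440 via (D,nl_idx)
  {BDE}: card=600; try (D,hash)→960, (E,nl_idx)→1460, (D,nl_idx)→1830, (D,merge)→1960, (E,merge)→2210, (E,hash)→2700 …(+2); best=960 via (D,hash)
  {ABC}: card=100; try (A,nl_idx)→480, (C,hash)→560, (A,merge)→1160, (C,merge)→1180, (A,hash)→1660, (A,nl)→2240 …(+1); best=480 via (A,nl_idx)
  {ABE}: card=750; try (E,nl_idx)→1810, (A,hash)→1880, (A,nl_idx)→2130, (E,merge)→2410, (A,merge)→2480, (E,hash)→2760 …(+2); best=1810 via (E,nl_idx)
  {BCE}: card=150; try (E,nl_idx)→550, (C,hash)→680, (E,merge)→1710, (C,merge)→1800, (E,hash)→2660, (E,nl)→3240 …(+1); best=550 via (E,nl_idx)
  {ABCD}: card=400; try (D,hash)→1060, (A,nl_idx)→1400, (C,hash)→1440, (D,nl_idx)→1480, (D,merge)→1560, (A,merge)→1880 …(+5); best=1060 via (D,hash)
  {ABDE}: card=3000; try (A,hash)→2960, (D,hash)→3040, (E,hash)→3640, (E,merge)→6190, (E,nl_idx)→7040, (A,nl_idx)→8160 …(+6); best=2960 via (A,hash)
  {BCDE}: card=600; try (D,hash)→1180, (E,nl_idx)→1680, (C,hash)→1760, (D,nl_idx)→2050, (D,merge)→2180, (E,merge)→2430 …(+5); best=1180 via (D,hash)
  {ABCE}: card=750; try (E,nl_idx)→2030, (A,hash)→2100, (A,nl_idx)→2350, (E,merge)→2630, (A,merge)→2700, (C,hash)→2760 …(+5); best=2030 via (E,nl_idx)
  {ABCDE}: card=3000; try (A,hash)→3180, (D,hash)→3260, (E,hash)→3860, (C,hash)→6160, (E,merge)→6410, (E,nl_idx)→7260 …(+9); best=3180 via (A,hash)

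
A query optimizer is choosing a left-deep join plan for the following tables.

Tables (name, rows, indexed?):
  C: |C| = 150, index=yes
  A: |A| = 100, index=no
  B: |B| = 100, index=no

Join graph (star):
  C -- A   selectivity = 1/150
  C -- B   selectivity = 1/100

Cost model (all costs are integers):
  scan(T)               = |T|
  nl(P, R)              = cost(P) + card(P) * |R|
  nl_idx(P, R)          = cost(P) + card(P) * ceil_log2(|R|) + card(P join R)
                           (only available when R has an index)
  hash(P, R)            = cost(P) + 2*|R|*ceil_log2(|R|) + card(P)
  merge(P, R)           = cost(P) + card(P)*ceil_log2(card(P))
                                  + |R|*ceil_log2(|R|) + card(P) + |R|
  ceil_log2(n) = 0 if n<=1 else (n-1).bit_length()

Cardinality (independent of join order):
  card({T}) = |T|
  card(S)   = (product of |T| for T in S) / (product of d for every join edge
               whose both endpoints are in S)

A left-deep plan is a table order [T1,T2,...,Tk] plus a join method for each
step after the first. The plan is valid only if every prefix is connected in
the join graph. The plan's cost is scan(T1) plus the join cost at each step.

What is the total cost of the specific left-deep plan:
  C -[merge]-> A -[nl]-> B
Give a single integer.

12300

step 1: scan C: cost=150, card=150
step 2: join A via merge
    card(P join A) = 150*100/(150) = 100
    cost = 150 + 150*8 + 100*7 + 150 + 100 = 2300
step 3: join B via nl
    card(P join B) = 100*100/(100) = 100
    cost = 2300 + 100*100 = 12300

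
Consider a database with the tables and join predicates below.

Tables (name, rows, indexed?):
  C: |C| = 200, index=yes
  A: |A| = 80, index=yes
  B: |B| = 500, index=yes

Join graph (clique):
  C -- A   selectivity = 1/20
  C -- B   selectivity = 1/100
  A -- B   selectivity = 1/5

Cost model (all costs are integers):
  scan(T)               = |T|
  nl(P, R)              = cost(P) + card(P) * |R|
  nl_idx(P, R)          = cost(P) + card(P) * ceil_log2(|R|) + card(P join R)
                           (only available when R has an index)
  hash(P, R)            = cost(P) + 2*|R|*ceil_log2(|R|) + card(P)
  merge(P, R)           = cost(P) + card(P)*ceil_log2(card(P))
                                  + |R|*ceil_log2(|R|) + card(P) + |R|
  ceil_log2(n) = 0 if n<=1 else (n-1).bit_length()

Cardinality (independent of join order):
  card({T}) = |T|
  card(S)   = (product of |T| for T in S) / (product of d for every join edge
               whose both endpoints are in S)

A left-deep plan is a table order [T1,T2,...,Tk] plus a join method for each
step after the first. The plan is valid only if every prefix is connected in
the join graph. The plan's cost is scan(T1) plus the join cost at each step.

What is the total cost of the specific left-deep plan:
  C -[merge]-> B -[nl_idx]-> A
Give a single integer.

14800

step 1: scan C: cost=200, card=200
step 2: join B via merge
    card(P join B) = 200*500/(100) = 1000
    cost = 200 + 200*8 + 500*9 + 200 + 500 = 7000
step 3: join A via nl_idx
    card(P join A) = 1000*80/(20*5) = 800
    cost = 7000 + 1000*7 + 800 = 14800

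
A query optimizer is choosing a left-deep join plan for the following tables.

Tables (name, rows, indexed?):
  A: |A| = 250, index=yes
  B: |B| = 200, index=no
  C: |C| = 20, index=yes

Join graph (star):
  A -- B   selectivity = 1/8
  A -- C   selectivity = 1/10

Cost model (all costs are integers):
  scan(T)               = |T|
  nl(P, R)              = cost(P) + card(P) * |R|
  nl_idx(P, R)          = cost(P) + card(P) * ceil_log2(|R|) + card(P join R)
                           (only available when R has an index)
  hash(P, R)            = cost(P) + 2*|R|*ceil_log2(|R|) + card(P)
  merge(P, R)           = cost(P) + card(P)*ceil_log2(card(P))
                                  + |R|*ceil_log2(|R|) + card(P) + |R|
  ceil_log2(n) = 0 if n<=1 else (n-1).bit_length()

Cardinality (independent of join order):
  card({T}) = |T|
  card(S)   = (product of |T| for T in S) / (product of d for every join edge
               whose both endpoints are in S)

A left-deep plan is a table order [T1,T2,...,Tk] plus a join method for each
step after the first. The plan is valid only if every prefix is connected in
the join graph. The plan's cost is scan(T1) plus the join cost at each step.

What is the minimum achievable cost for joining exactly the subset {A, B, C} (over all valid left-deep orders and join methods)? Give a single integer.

4380

Selinger DP over subsets of {A,B,C}:
  {A}: scan cost=250, card=250
  {B}: scan cost=200, card=200
  {C}: scan cost=20, card=20
  {AB}: card=6250; try (B,hash)→3700, (A,merge)→4250, (B,merge)→4300, (A,hash)→4400, (A,nl_idx)→8050, (A,nl)→50200 …(+1); best=3700 via (B,hash)
  {AC}: card=500; try (A,nl_idx)→680, (C,hash)→700, (C,nl_idx)→2000, (A,merge)→2390, (C,merge)→2620, (A,hash)→4040 …(+2); best=680 via (A,nl_idx)
  {ABC}: card=12500; try (B,hash)→4380, (B,merge)→7480, (C,hash)→10150, (C,nl_idx)→47450, (C,merge)→91320, (B,nl)→100680 …(+1); best=4380 via (B,hash)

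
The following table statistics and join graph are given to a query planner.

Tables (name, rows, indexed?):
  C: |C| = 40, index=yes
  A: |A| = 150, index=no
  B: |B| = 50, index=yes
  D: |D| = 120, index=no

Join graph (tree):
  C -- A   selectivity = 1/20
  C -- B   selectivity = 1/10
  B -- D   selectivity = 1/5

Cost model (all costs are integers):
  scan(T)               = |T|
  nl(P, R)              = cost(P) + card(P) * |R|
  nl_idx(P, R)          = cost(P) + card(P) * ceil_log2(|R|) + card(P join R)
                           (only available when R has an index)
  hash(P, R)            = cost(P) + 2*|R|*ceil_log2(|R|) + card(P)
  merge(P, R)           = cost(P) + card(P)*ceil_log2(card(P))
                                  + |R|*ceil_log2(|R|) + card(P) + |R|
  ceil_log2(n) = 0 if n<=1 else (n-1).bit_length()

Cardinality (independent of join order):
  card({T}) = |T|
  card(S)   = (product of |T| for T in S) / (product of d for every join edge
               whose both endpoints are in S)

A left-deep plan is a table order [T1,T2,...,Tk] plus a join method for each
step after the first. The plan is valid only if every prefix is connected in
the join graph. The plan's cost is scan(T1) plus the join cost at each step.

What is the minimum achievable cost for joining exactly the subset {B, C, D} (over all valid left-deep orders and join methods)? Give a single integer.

2360

Selinger DP over subsets of {B,C,D}:
  {C}: scan cost=40, card=40
  {B}: scan cost=50, card=50
  {D}: scan cost=120, card=120
  {BC}: card=200; try (B,nl_idx)→480, (C,nl_idx)→550, (C,hash)→580, (B,merge)→670, (C,merge)→680, (B,hash)→680 …(+2); best=480 via (B,nl_idx)
  {BD}: card=1200; try (B,hash)→840, (D,merge)→1360, (B,merge)→1430, (D,hash)→1780, (B,nl_idx)→2040, (D,nl)→6050 …(+1); best=840 via (B,hash)
  {BCD}: card=4800; try (D,hash)→2360, (C,hash)→2520, (D,merge)→3240, (C,nl_idx)→12840, (C,merge)→15520, (D,nl)→24480 …(+1); best=2360 via (D,hash)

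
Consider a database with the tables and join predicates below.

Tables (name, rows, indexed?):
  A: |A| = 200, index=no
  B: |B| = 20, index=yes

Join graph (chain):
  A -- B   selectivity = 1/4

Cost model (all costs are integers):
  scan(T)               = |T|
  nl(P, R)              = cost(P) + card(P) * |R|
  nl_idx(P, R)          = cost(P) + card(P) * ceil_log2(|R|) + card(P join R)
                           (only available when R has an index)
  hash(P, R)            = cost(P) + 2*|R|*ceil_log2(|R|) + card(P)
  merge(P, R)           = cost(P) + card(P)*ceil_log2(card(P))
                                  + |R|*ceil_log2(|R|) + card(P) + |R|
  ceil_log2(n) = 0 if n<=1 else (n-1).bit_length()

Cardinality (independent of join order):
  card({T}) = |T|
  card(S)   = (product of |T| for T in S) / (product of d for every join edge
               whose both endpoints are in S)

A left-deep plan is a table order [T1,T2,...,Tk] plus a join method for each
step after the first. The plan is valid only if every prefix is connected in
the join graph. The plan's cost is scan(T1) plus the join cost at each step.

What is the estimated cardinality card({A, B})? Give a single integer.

1000

Tables in S: A(200), B(20)
Edges inside S: A-B(d=4)
numerator = 200 * 20 = 4000
denominator = 4 = 4
card(S) = 4000 / 4 = 1000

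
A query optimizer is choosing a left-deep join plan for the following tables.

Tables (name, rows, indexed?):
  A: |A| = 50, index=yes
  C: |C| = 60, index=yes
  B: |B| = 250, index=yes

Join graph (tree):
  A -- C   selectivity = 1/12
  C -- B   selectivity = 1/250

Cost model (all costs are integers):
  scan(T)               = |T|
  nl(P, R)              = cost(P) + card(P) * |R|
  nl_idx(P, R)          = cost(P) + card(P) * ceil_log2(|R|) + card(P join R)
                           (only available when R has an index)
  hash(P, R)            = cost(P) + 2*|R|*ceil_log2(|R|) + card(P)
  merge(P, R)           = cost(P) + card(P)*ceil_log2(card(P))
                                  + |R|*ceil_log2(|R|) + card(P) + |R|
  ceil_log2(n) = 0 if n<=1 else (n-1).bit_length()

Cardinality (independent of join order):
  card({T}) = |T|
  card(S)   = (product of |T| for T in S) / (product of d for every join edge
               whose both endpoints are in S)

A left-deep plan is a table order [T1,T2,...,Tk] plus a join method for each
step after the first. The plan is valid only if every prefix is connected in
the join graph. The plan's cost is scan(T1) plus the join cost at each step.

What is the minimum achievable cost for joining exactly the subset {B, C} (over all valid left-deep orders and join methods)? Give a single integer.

600

Selinger DP over subsets of {B,C}:
  {C}: scan cost=60, card=60
  {B}: scan cost=250, card=250
  {BC}: card=60; try (B,nl_idx)→600, (C,hash)→1220, (C,nl_idx)→1810, (B,merge)→2730, (C,merge)→2920, (B,hash)→4120 …(+2); best=600 via (B,nl_idx)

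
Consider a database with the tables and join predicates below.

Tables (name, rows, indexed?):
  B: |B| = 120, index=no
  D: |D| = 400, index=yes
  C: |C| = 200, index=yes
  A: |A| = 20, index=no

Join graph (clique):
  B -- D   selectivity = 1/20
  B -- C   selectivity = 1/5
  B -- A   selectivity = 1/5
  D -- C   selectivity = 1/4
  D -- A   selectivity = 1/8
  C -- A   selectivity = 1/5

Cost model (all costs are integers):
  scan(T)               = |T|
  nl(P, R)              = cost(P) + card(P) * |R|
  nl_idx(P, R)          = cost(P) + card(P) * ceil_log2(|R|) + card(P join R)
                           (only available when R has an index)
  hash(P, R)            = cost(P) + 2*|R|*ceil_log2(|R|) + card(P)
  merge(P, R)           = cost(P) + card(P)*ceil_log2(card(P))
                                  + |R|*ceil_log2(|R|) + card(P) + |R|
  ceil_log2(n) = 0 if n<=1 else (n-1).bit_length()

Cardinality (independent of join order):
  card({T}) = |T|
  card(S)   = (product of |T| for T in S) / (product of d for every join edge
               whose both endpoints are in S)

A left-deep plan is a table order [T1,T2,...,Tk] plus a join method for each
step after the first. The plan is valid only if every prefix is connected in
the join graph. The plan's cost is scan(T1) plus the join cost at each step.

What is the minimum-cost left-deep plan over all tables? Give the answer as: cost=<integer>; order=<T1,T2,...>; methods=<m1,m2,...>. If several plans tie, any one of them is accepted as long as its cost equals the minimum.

Selinger DP (subsets sized 1..n):
  {B}: scan cost=120, card=120
  {D}: scan cost=400, card=400
  {C}: scan cost=200, card=200
  {A}: scan cost=20, card=20
  {BD}: card=2400; try (B,hash)→2480, (D,nl_idx)→3600, (D,merge)→5080, (B,merge)→5360, (D,hash)→7440, (D,nl)→48120 …(+1); best=2480 via (B,hash)
  {BC}: card=4800; try (B,hash)→2080, (C,merge)→2880, (B,merge)→2960, (C,hash)→3440, (C,nl_idx)→5880, (C,nl)→24120 …(+1); best=2080 via (B,hash)
  {AB}: card=480; try (A,hash)→440, (B,merge)→1100, (A,merge)→1200, (B,hash)→1720, (B,nl)→2420, (A,nl)→2520; best=440 via (A,hash)
  {CD}: card=20000; try (C,hash)→4000, (D,merge)→6000, (C,merge)→6200, (D,hash)→7600, (D,nl_idx)→22000, (C,nl_idx)→23600 …(+2); best=4000 via (C,hash)
  {AD}: card=1000; try (A,hash)→1000, (D,nl_idx)→1200, (D,merge)→4140, (A,merge)→4520, (D,hash)→7240, (D,nl)→8020 …(+1); best=1000 via (A,hash)
  {AC}: card=800; try (A,hash)→600, (C,nl_idx)→980, (C,merge)→1940, (A,merge)→2120, (C,hash)→3240, (C,nl)→4020 …(+1); best=600 via (A,hash)
  {BCD}: card=24000; try (C,hash)→8080, (D,hash)→14080, (B,hash)→25680, (C,merge)→35480, (C,nl_idx)→45680, (D,nl_idx)→69280 …(+5); best=8080 via (C,hash)
  {ABD}: card=1200; try (B,hash)→3680, (A,hash)→5080, (D,nl_idx)→5960, (D,hash)→8120, (D,merge)→9240, (B,merge)→12960 …(+4); best=3680 via (B,hash)
  {ABC}: card=3840; try (B,hash)→3080, (C,hash)→4120, (C,merge)→7040, (A,hash)→7080, (C,nl_idx)→8120, (B,merge)→10360 …(+4); best=3080 via (B,hash)
  {ACD}: card=10000; try (C,hash)→5200, (D,hash)→8600, (D,merge)→13400, (C,merge)→13800, (D,nl_idx)→17800, (C,nl_idx)→19000 …(+5); best=5200 via (C,hash)
  {ABCD}: card=2400; try (C,hash)→8080, (D,hash)→14120, (C,nl_idx)→15680, (B,hash)→16880, (C,merge)→19880, (A,hash)→32280 …(+8); best=8080 via (C,hash)

cost=8080; order=D,A,B,C; methods=hash,hash,hash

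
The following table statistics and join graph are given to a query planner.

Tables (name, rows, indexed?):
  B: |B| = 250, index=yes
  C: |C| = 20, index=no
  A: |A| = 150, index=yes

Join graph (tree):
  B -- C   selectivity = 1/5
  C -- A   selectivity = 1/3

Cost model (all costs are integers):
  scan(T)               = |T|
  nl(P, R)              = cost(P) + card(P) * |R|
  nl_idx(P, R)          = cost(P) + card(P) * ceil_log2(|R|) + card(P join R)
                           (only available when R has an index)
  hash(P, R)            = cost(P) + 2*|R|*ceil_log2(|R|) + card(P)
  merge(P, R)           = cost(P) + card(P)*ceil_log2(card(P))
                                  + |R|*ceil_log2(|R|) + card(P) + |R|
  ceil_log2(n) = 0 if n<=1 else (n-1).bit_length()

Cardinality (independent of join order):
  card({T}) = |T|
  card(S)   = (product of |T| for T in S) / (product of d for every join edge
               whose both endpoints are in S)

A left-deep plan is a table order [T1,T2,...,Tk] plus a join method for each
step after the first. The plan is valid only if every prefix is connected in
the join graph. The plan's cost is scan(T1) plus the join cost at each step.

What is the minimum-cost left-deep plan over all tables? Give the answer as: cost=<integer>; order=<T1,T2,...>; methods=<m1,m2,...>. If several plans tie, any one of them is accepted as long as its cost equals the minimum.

Selinger DP (subsets sized 1..n):
  {B}: scan cost=250, card=250
  {C}: scan cost=20, card=20
  {A}: scan cost=150, card=150
  {BC}: card=1000; try (C,hash)→700, (B,nl_idx)→1180, (B,merge)→2390, (C,merge)→2620, (B,hash)→4040, (B,nl)→5020 …(+1); best=700 via (C,hash)
  {AC}: card=1000; try (C,hash)→500, (A,nl_idx)→1180, (A,merge)→1490, (C,merge)→1620, (A,hash)→2440, (A,nl)→3020 …(+1); best=500 via (C,hash)
  {ABC}: card=50000; try (A,hash)→4100, (B,hash)→5500, (A,merge)→13050, (B,merge)→13750, (B,nl_idx)→58500, (A,nl_idx)→58700 …(+2); best=4100 via (A,hash)

cost=4100; order=B,C,A; methods=hash,hash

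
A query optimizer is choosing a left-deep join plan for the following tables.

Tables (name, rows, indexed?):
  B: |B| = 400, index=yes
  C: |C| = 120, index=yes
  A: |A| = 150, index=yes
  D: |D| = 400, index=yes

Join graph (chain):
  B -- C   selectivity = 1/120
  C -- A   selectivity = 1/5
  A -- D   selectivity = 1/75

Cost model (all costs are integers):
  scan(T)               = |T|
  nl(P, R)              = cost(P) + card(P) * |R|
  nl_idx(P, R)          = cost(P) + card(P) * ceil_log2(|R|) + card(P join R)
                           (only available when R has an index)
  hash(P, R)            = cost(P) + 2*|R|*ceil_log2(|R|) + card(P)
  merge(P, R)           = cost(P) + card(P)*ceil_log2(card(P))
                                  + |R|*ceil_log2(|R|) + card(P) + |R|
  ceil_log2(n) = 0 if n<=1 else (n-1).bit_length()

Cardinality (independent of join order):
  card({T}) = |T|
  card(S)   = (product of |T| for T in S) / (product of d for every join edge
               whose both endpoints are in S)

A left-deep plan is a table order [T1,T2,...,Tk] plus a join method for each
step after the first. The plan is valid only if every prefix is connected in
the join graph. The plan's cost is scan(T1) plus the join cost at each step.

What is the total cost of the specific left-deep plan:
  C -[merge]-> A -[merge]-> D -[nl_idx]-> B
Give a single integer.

290030

step 1: scan C: cost=120, card=120
step 2: join A via merge
    card(P join A) = 120*150/(5) = 3600
    cost = 120 + 120*7 + 150*8 + 120 + 150 = 2430
step 3: join D via merge
    card(P join D) = 3600*400/(75) = 19200
    cost = 2430 + 3600*12 + 400*9 + 3600 + 400 = 53230
step 4: join B via nl_idx
    card(P join B) = 19200*400/(120) = 64000
    cost = 53230 + 19200*9 + 64000 = 290030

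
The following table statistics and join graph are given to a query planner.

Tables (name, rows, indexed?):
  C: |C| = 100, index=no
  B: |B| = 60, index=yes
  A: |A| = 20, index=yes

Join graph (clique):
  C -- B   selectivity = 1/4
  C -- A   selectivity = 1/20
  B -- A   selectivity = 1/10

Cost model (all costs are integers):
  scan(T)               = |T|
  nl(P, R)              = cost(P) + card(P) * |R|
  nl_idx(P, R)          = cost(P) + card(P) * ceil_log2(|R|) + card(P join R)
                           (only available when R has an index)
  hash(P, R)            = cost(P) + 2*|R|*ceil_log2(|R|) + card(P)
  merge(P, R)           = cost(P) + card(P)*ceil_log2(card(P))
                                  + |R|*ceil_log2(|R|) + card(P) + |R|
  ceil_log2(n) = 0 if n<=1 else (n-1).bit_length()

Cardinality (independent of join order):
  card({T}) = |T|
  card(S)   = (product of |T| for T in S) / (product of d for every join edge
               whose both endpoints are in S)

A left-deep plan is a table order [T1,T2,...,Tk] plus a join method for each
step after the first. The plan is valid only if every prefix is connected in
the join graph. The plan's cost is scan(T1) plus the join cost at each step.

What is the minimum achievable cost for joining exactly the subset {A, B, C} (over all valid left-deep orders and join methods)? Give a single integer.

1150

Selinger DP over subsets of {A,B,C}:
  {C}: scan cost=100, card=100
  {B}: scan cost=60, card=60
  {A}: scan cost=20, card=20
  {BC}: card=1500; try (B,hash)→920, (C,merge)→1280, (B,merge)→1320, (C,hash)→1520, (B,nl_idx)→2200, (C,nl)→6060 …(+1); best=920 via (B,hash)
  {AC}: card=100; try (A,hash)→400, (A,nl_idx)→700, (C,merge)→940, (A,merge)→1020, (C,hash)→1440, (C,nl)→2020 …(+1); best=400 via (A,hash)
  {AB}: card=120; try (B,nl_idx)→260, (A,hash)→320, (A,nl_idx)→480, (B,merge)→560, (A,merge)→600, (B,hash)→760 …(+2); best=260 via (B,nl_idx)
  {ABC}: card=150; try (B,nl_idx)→1150, (B,hash)→1220, (B,merge)→1620, (C,hash)→1780, (C,merge)→2020, (A,hash)→2620 …(+5); best=1150 via (B,nl_idx)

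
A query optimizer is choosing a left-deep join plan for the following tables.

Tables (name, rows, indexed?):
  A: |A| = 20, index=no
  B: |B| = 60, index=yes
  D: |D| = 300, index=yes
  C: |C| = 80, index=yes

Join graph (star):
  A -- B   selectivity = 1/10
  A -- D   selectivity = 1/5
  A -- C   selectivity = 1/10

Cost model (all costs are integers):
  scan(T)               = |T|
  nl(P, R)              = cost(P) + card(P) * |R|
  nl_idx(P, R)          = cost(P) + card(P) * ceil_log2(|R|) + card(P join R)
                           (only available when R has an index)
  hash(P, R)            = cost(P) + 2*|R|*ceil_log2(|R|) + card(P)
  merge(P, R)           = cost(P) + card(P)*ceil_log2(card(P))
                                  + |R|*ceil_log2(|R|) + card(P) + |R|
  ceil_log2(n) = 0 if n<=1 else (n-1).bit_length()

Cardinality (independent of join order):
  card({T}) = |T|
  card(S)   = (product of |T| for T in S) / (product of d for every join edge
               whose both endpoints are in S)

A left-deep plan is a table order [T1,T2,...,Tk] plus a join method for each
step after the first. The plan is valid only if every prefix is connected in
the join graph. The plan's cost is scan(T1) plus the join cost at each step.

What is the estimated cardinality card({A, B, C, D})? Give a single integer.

Tables in S: A(20), B(60), C(80), D(300)
Edges inside S: A-B(d=10), A-D(d=5), A-C(d=10)
numerator = 20 * 60 * 80 * 300 = 28800000
denominator = 10 * 5 * 10 = 500
card(S) = 28800000 / 500 = 57600

57600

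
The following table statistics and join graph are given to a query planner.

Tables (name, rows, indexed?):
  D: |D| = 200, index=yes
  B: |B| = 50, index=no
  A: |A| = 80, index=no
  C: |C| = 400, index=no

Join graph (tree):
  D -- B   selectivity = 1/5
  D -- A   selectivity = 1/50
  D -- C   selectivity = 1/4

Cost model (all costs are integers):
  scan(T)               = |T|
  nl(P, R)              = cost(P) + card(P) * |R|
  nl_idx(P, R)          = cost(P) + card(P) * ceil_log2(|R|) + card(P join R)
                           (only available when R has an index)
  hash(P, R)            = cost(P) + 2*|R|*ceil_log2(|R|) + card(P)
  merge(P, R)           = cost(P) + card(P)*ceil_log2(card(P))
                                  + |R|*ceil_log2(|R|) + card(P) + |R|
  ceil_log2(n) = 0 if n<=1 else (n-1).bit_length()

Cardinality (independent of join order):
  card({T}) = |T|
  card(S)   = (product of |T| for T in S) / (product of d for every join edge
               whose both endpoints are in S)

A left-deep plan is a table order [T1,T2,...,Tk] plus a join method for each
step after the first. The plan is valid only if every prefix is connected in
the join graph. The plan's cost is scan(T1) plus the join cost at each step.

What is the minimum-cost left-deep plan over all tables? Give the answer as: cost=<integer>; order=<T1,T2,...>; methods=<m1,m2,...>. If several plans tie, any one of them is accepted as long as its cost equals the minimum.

Selinger DP (subsets sized 1..n):
  {D}: scan cost=200, card=200
  {B}: scan cost=50, card=50
  {A}: scan cost=80, card=80
  {C}: scan cost=400, card=400
  {BD}: card=2000; try (B,hash)→1000, (D,merge)→2200, (B,merge)→2350, (D,nl_idx)→2450, (D,hash)→3300, (D,nl)→10050 …(+1); best=1000 via (B,hash)
  {AD}: card=320; try (D,nl_idx)→1040, (A,hash)→1520, (D,merge)→2520, (A,merge)→2640, (D,hash)→3360, (D,nl)→16080 …(+1); best=1040 via (D,nl_idx)
  {CD}: card=20000; try (D,hash)→4000, (C,merge)→6000, (D,merge)→6200, (C,hash)→7600, (D,nl_idx)→23600, (C,nl)→80200 …(+1); best=4000 via (D,hash)
  {ABD}: card=3200; try (B,hash)→1960, (A,hash)→4120, (B,merge)→4590, (B,nl)→17040, (A,merge)→25640, (A,nl)→161000; best=1960 via (B,hash)
  {BCD}: card=200000; try (C,hash)→10200, (B,hash)→24600, (C,merge)→29000, (B,merge)→324350, (C,nl)→801000, (B,nl)→1004000; best=10200 via (C,hash)
  {ACD}: card=32000; try (C,merge)→8240, (C,hash)→8560, (A,hash)→25120, (C,nl)→129040, (A,merge)→324640, (A,nl)→1604000; best=8240 via (C,merge)
  {ABCD}: card=320000; try (C,hash)→12360, (B,hash)→40840, (C,merge)→47560, (A,hash)→211320, (B,merge)→520590, (C,nl)→1281960 …(+3); best=12360 via (C,hash)

cost=12360; order=A,D,B,C; methods=nl_idx,hash,hash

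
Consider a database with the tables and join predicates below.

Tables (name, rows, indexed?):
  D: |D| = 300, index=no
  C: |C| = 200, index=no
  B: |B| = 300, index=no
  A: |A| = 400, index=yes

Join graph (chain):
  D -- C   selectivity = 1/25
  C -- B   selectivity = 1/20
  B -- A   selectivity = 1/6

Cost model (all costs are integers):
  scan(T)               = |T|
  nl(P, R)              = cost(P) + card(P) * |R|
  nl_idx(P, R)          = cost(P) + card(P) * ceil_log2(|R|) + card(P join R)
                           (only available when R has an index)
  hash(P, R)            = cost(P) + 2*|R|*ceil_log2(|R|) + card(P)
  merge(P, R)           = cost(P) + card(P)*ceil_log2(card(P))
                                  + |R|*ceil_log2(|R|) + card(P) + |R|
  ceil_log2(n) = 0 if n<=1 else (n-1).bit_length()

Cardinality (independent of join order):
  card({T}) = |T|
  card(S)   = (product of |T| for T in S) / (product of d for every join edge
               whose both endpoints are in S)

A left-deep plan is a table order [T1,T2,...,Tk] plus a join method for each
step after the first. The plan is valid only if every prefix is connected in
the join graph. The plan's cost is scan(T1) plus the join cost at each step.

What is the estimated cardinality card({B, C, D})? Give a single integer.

Tables in S: B(300), C(200), D(300)
Edges inside S: D-C(d=25), C-B(d=20)
numerator = 300 * 200 * 300 = 18000000
denominator = 25 * 20 = 500
card(S) = 18000000 / 500 = 36000

36000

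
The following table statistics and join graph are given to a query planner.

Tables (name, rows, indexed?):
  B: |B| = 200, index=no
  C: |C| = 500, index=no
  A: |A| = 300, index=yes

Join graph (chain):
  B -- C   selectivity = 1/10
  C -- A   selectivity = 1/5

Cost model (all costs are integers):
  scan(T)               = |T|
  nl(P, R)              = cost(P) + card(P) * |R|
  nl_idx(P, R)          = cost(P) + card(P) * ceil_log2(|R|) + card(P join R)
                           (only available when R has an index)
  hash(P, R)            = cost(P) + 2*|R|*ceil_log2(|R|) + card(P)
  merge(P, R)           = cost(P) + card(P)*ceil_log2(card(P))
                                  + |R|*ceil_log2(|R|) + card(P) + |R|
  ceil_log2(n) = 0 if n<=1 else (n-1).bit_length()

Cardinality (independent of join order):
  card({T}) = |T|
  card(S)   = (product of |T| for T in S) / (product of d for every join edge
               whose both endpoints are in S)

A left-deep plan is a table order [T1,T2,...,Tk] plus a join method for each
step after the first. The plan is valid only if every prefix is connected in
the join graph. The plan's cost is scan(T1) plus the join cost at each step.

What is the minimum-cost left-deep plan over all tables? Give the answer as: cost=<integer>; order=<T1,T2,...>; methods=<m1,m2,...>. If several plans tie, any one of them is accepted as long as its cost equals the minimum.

Selinger DP (subsets sized 1..n):
  {B}: scan cost=200, card=200
  {C}: scan cost=500, card=500
  {A}: scan cost=300, card=300
  {BC}: card=10000; try (B,hash)→4200, (C,merge)→7000, (B,merge)→7300, (C,hash)→9400, (C,nl)→100200, (B,nl)→100500; best=4200 via (B,hash)
  {AC}: card=30000; try (A,hash)→6400, (C,merge)→8300, (A,merge)→8500, (C,hash)→9600, (A,nl_idx)→35000, (C,nl)→150300 …(+1); best=6400 via (A,hash)
  {ABC}: card=600000; try (A,hash)→19600, (B,hash)→39600, (A,merge)→157200, (B,merge)→488200, (A,nl_idx)→694200, (A,nl)→3004200 …(+1); best=19600 via (A,hash)

cost=19600; order=C,B,A; methods=hash,hash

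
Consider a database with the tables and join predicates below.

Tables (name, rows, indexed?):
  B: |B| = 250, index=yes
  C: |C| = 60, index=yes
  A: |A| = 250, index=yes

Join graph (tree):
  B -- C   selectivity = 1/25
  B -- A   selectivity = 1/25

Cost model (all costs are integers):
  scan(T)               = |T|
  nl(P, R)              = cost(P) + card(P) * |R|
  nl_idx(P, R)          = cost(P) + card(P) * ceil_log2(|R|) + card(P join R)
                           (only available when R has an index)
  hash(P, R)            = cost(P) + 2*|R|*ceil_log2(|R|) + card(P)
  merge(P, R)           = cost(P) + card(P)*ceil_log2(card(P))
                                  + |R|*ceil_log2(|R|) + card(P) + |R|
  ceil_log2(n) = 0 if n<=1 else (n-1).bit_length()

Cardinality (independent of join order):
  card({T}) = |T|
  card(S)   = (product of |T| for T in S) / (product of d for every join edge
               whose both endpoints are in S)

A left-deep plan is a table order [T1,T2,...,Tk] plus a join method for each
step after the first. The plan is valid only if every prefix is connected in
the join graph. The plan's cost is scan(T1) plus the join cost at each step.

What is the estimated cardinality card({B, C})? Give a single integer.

Tables in S: B(250), C(60)
Edges inside S: B-C(d=25)
numerator = 250 * 60 = 15000
denominator = 25 = 25
card(S) = 15000 / 25 = 600

600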